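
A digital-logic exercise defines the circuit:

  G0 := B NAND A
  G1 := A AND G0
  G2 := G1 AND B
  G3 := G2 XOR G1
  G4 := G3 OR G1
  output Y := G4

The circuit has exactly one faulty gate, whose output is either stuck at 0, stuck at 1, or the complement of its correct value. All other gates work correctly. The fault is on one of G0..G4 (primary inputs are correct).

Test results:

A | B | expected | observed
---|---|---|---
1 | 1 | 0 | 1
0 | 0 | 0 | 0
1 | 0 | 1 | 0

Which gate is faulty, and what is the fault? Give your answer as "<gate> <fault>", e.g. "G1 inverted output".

G0 inverted output

Fault-free values for test 1 (A=1, B=1): G0=0, G1=0, G2=0, G3=0, G4=0, giving Y=0. Observed 1.
Test 1: faults giving observed 1 are {G0 stuck-at-1, G0 inverted output, G1 stuck-at-1, G1 inverted output, G2 stuck-at-1, G2 inverted output, G3 stuck-at-1, G3 inverted output, G4 stuck-at-1, G4 inverted output}.
Test 2 (A=0, B=0): fault-free G0=1, G1=0, G2=0, G3=0, G4=0 → 0; observed 0. Eliminates G1 stuck-at-1, G1 inverted output, G2 stuck-at-1, G2 inverted output, G3 stuck-at-1, G3 inverted output, G4 stuck-at-1, G4 inverted output.
Test 3 (A=1, B=0): fault-free G0=1, G1=1, G2=0, G3=1, G4=1 → 1; observed 0. Eliminates G0 stuck-at-1.
Only G0 inverted output is consistent with every test.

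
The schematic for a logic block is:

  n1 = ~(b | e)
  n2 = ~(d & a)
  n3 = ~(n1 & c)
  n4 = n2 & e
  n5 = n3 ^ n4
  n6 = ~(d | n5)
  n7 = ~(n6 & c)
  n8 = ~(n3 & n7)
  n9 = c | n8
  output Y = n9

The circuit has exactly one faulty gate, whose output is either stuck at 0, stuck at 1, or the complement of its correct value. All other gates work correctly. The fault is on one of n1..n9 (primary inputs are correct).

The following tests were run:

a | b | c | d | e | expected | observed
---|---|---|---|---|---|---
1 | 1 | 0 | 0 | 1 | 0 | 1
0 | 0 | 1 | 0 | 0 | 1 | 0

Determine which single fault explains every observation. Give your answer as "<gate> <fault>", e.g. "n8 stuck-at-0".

Fault-free values for test 1 (a=1, b=1, c=0, d=0, e=1): n1=0, n2=1, n3=1, n4=1, n5=0, n6=1, n7=1, n8=0, n9=0, giving Y=0. Observed 1.
Test 1: faults giving observed 1 are {n3 stuck-at-0, n3 inverted output, n7 stuck-at-0, n7 inverted output, n8 stuck-at-1, n8 inverted output, n9 stuck-at-1, n9 inverted output}.
Test 2 (a=0, b=0, c=1, d=0, e=0): fault-free n1=1, n2=1, n3=0, n4=0, n5=0, n6=1, n7=0, n8=1, n9=1 → 1; observed 0. Eliminates n3 stuck-at-0, n3 inverted output, n7 stuck-at-0, n7 inverted output, n8 stuck-at-1, n8 inverted output, n9 stuck-at-1.
Only n9 inverted output is consistent with every test.

n9 inverted output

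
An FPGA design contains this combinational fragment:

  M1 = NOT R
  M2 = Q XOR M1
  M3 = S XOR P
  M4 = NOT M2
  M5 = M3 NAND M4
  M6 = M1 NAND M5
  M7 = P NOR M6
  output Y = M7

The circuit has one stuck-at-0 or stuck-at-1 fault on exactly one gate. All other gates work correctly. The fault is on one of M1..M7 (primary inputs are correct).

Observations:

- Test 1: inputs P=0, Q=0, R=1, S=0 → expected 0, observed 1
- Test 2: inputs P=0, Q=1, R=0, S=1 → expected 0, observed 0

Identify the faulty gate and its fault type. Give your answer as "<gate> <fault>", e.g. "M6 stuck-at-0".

M1 stuck-at-1

Fault-free values for test 1 (P=0, Q=0, R=1, S=0): M1=0, M2=0, M3=0, M4=1, M5=1, M6=1, M7=0, giving Y=0. Observed 1.
Test 1: faults giving observed 1 are {M1 stuck-at-1, M6 stuck-at-0, M7 stuck-at-1}.
Test 2 (P=0, Q=1, R=0, S=1): fault-free M1=1, M2=0, M3=1, M4=1, M5=0, M6=1, M7=0 → 0; observed 0. Eliminates M6 stuck-at-0, M7 stuck-at-1.
Only M1 stuck-at-1 is consistent with every test.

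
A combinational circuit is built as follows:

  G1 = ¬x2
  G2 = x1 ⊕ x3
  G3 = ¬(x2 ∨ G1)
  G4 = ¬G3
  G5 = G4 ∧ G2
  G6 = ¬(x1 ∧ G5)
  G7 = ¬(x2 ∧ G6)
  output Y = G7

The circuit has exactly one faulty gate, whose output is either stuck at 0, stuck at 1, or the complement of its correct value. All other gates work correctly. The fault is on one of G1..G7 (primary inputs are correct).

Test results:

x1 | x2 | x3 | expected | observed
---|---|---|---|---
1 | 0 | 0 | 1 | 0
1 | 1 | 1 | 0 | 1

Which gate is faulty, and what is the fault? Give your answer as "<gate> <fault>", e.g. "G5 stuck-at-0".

Fault-free values for test 1 (x1=1, x2=0, x3=0): G1=1, G2=1, G3=0, G4=1, G5=1, G6=0, G7=1, giving Y=1. Observed 0.
Test 1: faults giving observed 0 are {G7 stuck-at-0, G7 inverted output}.
Test 2 (x1=1, x2=1, x3=1): fault-free G1=0, G2=0, G3=0, G4=1, G5=0, G6=1, G7=0 → 0; observed 1. Eliminates G7 stuck-at-0.
Only G7 inverted output is consistent with every test.

G7 inverted output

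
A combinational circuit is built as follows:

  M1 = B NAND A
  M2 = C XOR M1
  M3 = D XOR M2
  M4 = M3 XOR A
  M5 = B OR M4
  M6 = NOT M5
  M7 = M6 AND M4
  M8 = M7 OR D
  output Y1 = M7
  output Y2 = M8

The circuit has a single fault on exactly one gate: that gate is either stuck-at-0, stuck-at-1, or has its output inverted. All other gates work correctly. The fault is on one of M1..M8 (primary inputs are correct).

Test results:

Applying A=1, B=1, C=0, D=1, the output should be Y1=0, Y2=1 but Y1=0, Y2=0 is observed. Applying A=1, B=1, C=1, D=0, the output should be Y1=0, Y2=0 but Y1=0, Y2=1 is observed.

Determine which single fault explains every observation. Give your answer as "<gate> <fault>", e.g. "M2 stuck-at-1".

Fault-free values for test 1 (A=1, B=1, C=0, D=1): M1=0, M2=0, M3=1, M4=0, M5=1, M6=0, M7=0, M8=1, giving Y1=0, Y2=1. Observed Y1=0, Y2=0.
Test 1: faults giving observed Y1=0, Y2=0 are {M8 stuck-at-0, M8 inverted output}.
Test 2 (A=1, B=1, C=1, D=0): fault-free M1=0, M2=1, M3=1, M4=0, M5=1, M6=0, M7=0, M8=0 → Y1=0, Y2=0; observed Y1=0, Y2=1. Eliminates M8 stuck-at-0.
Only M8 inverted output is consistent with every test.

M8 inverted output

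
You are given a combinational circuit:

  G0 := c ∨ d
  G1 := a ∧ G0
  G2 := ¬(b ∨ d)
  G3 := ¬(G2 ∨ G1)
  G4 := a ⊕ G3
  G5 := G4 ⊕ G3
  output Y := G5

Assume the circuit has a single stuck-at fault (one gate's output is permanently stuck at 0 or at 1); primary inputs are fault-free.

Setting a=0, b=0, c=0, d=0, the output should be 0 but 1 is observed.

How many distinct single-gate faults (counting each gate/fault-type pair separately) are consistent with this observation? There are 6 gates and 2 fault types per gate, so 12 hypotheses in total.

Fault-free: G0=0, G1=0, G2=1, G3=0, G4=0, G5=0 → 0. Observed 1.
  G0 stuck-at-0: output 0 ✗
  G0 stuck-at-1: output 0 ✗
  G1 stuck-at-0: output 0 ✗
  G1 stuck-at-1: output 0 ✗
  G2 stuck-at-0: output 0 ✗
  G2 stuck-at-1: output 0 ✗
  G3 stuck-at-0: output 0 ✗
  G3 stuck-at-1: output 0 ✗
  G4 stuck-at-0: output 0 ✗
  G4 stuck-at-1: output 1 ✓
  G5 stuck-at-0: output 0 ✗
  G5 stuck-at-1: output 1 ✓
Consistent faults: {G4 stuck-at-1, G5 stuck-at-1} — 2 in all.

2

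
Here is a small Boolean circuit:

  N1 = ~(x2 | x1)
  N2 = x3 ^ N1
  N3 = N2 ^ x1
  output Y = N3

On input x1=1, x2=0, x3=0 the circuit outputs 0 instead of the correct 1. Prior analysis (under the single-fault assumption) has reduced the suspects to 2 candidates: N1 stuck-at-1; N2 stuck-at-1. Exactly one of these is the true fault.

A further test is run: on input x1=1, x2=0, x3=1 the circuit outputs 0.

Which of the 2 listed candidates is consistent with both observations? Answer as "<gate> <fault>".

N2 stuck-at-1

Evaluate each candidate on input x1=1, x2=0, x3=1:
  N1 stuck-at-1: N1=1 [stuck-at-1], N2=0, N3=1 → 1 — eliminated
  N2 stuck-at-1: N1=0, N2=1 [stuck-at-1], N3=0 → 0 — matches
Only N2 stuck-at-1 reproduces the observed 0.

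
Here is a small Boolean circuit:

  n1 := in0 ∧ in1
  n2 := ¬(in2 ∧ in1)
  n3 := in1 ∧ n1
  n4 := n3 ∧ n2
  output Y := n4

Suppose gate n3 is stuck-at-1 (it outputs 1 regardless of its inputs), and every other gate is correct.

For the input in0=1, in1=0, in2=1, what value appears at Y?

1

Propagate with n3 forced: n1=0, n2=1, n3=1 [stuck-at-1], n4=1.
So Y = 1. (Without the fault it would be 0.)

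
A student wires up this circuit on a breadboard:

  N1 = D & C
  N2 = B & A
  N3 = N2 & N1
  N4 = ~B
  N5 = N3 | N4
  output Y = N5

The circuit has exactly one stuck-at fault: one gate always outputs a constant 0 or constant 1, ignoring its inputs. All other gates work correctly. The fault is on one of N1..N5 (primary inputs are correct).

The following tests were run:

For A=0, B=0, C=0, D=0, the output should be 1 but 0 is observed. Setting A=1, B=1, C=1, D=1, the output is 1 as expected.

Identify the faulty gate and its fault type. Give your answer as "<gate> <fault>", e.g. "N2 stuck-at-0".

N4 stuck-at-0

Fault-free values for test 1 (A=0, B=0, C=0, D=0): N1=0, N2=0, N3=0, N4=1, N5=1, giving Y=1. Observed 0.
Test 1: faults giving observed 0 are {N4 stuck-at-0, N5 stuck-at-0}.
Test 2 (A=1, B=1, C=1, D=1): fault-free N1=1, N2=1, N3=1, N4=0, N5=1 → 1; observed 1. Eliminates N5 stuck-at-0.
Only N4 stuck-at-0 is consistent with every test.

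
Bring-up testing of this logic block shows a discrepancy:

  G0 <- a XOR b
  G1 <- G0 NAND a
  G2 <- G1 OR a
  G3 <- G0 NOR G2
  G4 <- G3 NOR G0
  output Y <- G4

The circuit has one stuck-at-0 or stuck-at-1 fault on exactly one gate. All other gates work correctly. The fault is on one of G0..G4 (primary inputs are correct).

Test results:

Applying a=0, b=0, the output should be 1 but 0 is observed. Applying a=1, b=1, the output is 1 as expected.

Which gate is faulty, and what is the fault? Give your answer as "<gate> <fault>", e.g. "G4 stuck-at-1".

Fault-free values for test 1 (a=0, b=0): G0=0, G1=1, G2=1, G3=0, G4=1, giving Y=1. Observed 0.
Test 1: faults giving observed 0 are {G0 stuck-at-1, G1 stuck-at-0, G2 stuck-at-0, G3 stuck-at-1, G4 stuck-at-0}.
Test 2 (a=1, b=1): fault-free G0=0, G1=1, G2=1, G3=0, G4=1 → 1; observed 1. Eliminates G0 stuck-at-1, G2 stuck-at-0, G3 stuck-at-1, G4 stuck-at-0.
Only G1 stuck-at-0 is consistent with every test.

G1 stuck-at-0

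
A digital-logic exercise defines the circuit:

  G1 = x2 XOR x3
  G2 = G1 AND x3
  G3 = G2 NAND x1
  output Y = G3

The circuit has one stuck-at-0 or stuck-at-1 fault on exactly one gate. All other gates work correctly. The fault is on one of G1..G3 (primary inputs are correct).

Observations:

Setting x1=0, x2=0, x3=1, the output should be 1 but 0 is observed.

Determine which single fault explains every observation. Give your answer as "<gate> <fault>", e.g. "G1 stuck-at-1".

Fault-free values for test 1 (x1=0, x2=0, x3=1): G1=1, G2=1, G3=1, giving Y=1. Observed 0.
Test 1: faults giving observed 0 are {G3 stuck-at-0}.
Only G3 stuck-at-0 is consistent with every test.

G3 stuck-at-0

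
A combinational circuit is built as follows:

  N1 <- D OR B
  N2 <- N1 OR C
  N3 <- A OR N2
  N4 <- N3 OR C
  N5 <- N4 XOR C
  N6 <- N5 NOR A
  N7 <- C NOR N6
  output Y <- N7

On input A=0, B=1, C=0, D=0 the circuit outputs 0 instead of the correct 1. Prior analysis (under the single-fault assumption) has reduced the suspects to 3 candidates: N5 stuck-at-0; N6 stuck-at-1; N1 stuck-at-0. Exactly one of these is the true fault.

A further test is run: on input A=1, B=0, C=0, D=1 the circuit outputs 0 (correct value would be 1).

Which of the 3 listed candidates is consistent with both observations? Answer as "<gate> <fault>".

Evaluate each candidate on input A=1, B=0, C=0, D=1:
  N5 stuck-at-0: N1=1, N2=1, N3=1, N4=1, N5=0 [stuck-at-0], N6=0, N7=1 → 1 — eliminated
  N6 stuck-at-1: N1=1, N2=1, N3=1, N4=1, N5=1, N6=1 [stuck-at-1], N7=0 → 0 — matches
  N1 stuck-at-0: N1=0 [stuck-at-0], N2=0, N3=1, N4=1, N5=1, N6=0, N7=1 → 1 — eliminated
Only N6 stuck-at-1 reproduces the observed 0.

N6 stuck-at-1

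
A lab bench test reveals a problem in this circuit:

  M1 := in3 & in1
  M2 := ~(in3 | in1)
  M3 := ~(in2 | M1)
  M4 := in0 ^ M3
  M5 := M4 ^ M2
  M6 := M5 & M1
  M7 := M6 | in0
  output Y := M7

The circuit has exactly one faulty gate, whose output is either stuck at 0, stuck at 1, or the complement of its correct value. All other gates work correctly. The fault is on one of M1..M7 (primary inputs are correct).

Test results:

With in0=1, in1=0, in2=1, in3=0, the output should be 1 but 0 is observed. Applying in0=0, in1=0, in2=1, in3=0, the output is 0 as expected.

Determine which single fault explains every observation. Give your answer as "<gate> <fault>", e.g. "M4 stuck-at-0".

Fault-free values for test 1 (in0=1, in1=0, in2=1, in3=0): M1=0, M2=1, M3=0, M4=1, M5=0, M6=0, M7=1, giving Y=1. Observed 0.
Test 1: faults giving observed 0 are {M7 stuck-at-0, M7 inverted output}.
Test 2 (in0=0, in1=0, in2=1, in3=0): fault-free M1=0, M2=1, M3=0, M4=0, M5=1, M6=0, M7=0 → 0; observed 0. Eliminates M7 inverted output.
Only M7 stuck-at-0 is consistent with every test.

M7 stuck-at-0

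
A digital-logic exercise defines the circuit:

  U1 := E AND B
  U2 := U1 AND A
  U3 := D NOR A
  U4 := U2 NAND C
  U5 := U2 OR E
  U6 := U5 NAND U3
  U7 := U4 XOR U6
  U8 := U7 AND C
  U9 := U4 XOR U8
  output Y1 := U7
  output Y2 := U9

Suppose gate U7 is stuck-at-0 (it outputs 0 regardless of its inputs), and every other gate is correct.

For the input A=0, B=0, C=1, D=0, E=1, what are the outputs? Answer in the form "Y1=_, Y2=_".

Y1=0, Y2=1

Propagate with U7 forced: U1=0, U2=0, U3=1, U4=1, U5=1, U6=0, U7=0 [stuck-at-0], U8=0, U9=1.
So the outputs are Y1=0, Y2=1. (Without the fault they would be Y1=1, Y2=0.)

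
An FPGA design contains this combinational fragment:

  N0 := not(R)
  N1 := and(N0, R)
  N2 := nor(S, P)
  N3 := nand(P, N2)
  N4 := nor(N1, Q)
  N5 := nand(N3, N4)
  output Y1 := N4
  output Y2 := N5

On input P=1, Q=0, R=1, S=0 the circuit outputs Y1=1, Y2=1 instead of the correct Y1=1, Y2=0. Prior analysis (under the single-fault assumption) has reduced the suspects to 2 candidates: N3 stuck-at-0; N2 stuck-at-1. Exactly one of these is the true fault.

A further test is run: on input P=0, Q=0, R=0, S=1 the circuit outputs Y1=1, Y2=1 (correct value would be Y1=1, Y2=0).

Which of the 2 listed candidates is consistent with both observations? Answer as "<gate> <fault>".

N3 stuck-at-0

Evaluate each candidate on input P=0, Q=0, R=0, S=1:
  N3 stuck-at-0: N0=1, N1=0, N2=0, N3=0 [stuck-at-0], N4=1, N5=1 → Y1=1, Y2=1 — matches
  N2 stuck-at-1: N0=1, N1=0, N2=1 [stuck-at-1], N3=1, N4=1, N5=0 → Y1=1, Y2=0 — eliminated
Only N3 stuck-at-0 reproduces the observed Y1=1, Y2=1.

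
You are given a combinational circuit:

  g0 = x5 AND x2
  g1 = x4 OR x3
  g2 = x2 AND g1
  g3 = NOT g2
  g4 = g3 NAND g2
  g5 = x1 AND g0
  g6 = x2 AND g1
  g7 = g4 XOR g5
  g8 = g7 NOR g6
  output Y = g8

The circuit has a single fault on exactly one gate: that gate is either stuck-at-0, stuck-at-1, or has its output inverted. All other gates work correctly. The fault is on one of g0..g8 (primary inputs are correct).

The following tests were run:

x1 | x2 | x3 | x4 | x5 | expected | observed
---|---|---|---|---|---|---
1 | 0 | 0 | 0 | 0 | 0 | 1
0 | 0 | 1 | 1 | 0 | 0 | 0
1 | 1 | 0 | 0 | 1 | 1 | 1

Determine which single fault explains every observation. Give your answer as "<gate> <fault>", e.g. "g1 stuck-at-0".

g0 stuck-at-1

Fault-free values for test 1 (x1=1, x2=0, x3=0, x4=0, x5=0): g0=0, g1=0, g2=0, g3=1, g4=1, g5=0, g6=0, g7=1, g8=0, giving Y=0. Observed 1.
Test 1: faults giving observed 1 are {g0 stuck-at-1, g0 inverted output, g4 stuck-at-0, g4 inverted output, g5 stuck-at-1, g5 inverted output, g7 stuck-at-0, g7 inverted output, g8 stuck-at-1, g8 inverted output}.
Test 2 (x1=0, x2=0, x3=1, x4=1, x5=0): fault-free g0=0, g1=1, g2=0, g3=1, g4=1, g5=0, g6=0, g7=1, g8=0 → 0; observed 0. Eliminates g4 stuck-at-0, g4 inverted output, g5 stuck-at-1, g5 inverted output, g7 stuck-at-0, g7 inverted output, g8 stuck-at-1, g8 inverted output.
Test 3 (x1=1, x2=1, x3=0, x4=0, x5=1): fault-free g0=1, g1=0, g2=0, g3=1, g4=1, g5=1, g6=0, g7=0, g8=1 → 1; observed 1. Eliminates g0 inverted output.
Only g0 stuck-at-1 is consistent with every test.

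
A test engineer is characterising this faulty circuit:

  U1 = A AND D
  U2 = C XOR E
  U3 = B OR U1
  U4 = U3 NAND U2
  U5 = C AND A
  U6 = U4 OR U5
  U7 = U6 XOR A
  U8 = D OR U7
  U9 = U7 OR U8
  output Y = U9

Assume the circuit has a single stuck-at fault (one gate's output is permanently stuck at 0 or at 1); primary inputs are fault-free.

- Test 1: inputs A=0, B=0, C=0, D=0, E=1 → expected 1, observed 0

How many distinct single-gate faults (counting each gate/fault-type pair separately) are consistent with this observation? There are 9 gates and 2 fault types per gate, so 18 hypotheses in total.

Fault-free: U1=0, U2=1, U3=0, U4=1, U5=0, U6=1, U7=1, U8=1, U9=1 → 1. Observed 0.
  U1: stuck-at-1 ✓; others ✗
  U2: none of the 2 fault types match ✗
  U3: stuck-at-1 ✓; others ✗
  U4: stuck-at-0 ✓; others ✗
  U5: none of the 2 fault types match ✗
  U6: stuck-at-0 ✓; others ✗
  U7: stuck-at-0 ✓; others ✗
  U8: none of the 2 fault types match ✗
  U9: stuck-at-0 ✓; others ✗
Consistent faults: {U1 stuck-at-1, U3 stuck-at-1, U4 stuck-at-0, U6 stuck-at-0, U7 stuck-at-0, U9 stuck-at-0} — 6 in all.

6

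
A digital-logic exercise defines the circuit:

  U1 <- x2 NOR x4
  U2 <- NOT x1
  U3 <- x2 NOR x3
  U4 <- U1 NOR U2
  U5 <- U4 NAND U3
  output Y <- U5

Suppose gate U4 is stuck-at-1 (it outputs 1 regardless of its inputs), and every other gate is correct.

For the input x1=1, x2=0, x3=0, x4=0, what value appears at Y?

0

Propagate with U4 forced: U1=1, U2=0, U3=1, U4=1 [stuck-at-1], U5=0.
So Y = 0. (Without the fault it would be 1.)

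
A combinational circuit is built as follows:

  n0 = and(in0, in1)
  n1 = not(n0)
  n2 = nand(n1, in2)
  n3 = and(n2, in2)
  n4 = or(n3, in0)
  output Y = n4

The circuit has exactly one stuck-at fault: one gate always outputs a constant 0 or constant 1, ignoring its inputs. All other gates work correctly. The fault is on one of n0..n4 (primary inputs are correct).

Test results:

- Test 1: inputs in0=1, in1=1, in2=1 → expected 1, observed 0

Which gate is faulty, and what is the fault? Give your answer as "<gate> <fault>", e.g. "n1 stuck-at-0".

n4 stuck-at-0

Fault-free values for test 1 (in0=1, in1=1, in2=1): n0=1, n1=0, n2=1, n3=1, n4=1, giving Y=1. Observed 0.
Test 1: faults giving observed 0 are {n4 stuck-at-0}.
Only n4 stuck-at-0 is consistent with every test.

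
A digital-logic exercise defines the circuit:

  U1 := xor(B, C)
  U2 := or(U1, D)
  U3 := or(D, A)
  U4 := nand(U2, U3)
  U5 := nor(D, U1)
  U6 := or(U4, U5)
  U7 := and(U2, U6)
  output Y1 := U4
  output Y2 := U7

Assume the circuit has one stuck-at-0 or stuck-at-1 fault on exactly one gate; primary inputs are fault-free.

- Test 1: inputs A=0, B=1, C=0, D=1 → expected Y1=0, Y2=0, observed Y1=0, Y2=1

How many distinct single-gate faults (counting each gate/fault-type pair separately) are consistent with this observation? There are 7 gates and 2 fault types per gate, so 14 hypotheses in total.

3

Fault-free: U1=1, U2=1, U3=1, U4=0, U5=0, U6=0, U7=0 → Y1=0, Y2=0. Observed Y1=0, Y2=1.
  U1 stuck-at-0: output Y1=0, Y2=0 ✗
  U1 stuck-at-1: output Y1=0, Y2=0 ✗
  U2 stuck-at-0: output Y1=1, Y2=0 ✗
  U2 stuck-at-1: output Y1=0, Y2=0 ✗
  U3 stuck-at-0: output Y1=1, Y2=1 ✗
  U3 stuck-at-1: output Y1=0, Y2=0 ✗
  U4 stuck-at-0: output Y1=0, Y2=0 ✗
  U4 stuck-at-1: output Y1=1, Y2=1 ✗
  U5 stuck-at-0: output Y1=0, Y2=0 ✗
  U5 stuck-at-1: output Y1=0, Y2=1 ✓
  U6 stuck-at-0: output Y1=0, Y2=0 ✗
  U6 stuck-at-1: output Y1=0, Y2=1 ✓
  U7 stuck-at-0: output Y1=0, Y2=0 ✗
  U7 stuck-at-1: output Y1=0, Y2=1 ✓
Consistent faults: {U5 stuck-at-1, U6 stuck-at-1, U7 stuck-at-1} — 3 in all.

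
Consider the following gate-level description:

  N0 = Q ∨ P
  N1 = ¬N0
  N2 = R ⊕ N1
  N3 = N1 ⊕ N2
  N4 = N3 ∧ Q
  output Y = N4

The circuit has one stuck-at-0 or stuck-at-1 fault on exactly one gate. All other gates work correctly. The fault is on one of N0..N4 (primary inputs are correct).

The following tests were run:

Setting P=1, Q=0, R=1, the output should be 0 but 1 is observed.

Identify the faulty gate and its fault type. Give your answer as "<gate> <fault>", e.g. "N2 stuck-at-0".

Fault-free values for test 1 (P=1, Q=0, R=1): N0=1, N1=0, N2=1, N3=1, N4=0, giving Y=0. Observed 1.
Test 1: faults giving observed 1 are {N4 stuck-at-1}.
Only N4 stuck-at-1 is consistent with every test.

N4 stuck-at-1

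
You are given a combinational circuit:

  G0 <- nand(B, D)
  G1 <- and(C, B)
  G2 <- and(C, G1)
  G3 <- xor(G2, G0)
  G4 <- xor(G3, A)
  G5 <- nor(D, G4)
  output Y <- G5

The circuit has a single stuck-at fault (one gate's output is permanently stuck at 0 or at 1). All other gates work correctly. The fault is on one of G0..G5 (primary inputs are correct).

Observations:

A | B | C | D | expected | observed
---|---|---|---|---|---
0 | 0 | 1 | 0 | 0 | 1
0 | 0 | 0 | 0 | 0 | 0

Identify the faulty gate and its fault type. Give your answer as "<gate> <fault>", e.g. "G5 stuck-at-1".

G1 stuck-at-1

Fault-free values for test 1 (A=0, B=0, C=1, D=0): G0=1, G1=0, G2=0, G3=1, G4=1, G5=0, giving Y=0. Observed 1.
Test 1: faults giving observed 1 are {G0 stuck-at-0, G1 stuck-at-1, G2 stuck-at-1, G3 stuck-at-0, G4 stuck-at-0, G5 stuck-at-1}.
Test 2 (A=0, B=0, C=0, D=0): fault-free G0=1, G1=0, G2=0, G3=1, G4=1, G5=0 → 0; observed 0. Eliminates G0 stuck-at-0, G2 stuck-at-1, G3 stuck-at-0, G4 stuck-at-0, G5 stuck-at-1.
Only G1 stuck-at-1 is consistent with every test.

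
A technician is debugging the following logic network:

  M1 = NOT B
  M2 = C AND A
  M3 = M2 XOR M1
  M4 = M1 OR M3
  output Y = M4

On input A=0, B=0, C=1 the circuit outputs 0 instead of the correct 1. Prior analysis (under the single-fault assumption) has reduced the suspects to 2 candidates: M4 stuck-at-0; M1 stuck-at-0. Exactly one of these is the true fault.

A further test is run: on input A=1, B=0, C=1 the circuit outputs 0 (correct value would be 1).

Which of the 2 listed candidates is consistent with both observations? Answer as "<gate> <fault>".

Evaluate each candidate on input A=1, B=0, C=1:
  M4 stuck-at-0: M1=1, M2=1, M3=0, M4=0 [stuck-at-0] → 0 — matches
  M1 stuck-at-0: M1=0 [stuck-at-0], M2=1, M3=1, M4=1 → 1 — eliminated
Only M4 stuck-at-0 reproduces the observed 0.

M4 stuck-at-0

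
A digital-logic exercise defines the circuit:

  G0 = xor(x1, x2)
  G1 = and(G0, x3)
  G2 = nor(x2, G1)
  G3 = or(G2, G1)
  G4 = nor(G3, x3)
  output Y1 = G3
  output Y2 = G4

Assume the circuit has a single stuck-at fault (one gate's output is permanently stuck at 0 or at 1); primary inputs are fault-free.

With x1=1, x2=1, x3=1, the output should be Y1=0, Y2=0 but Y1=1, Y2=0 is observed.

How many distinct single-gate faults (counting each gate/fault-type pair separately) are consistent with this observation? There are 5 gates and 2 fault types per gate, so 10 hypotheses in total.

4

Fault-free: G0=0, G1=0, G2=0, G3=0, G4=0 → Y1=0, Y2=0. Observed Y1=1, Y2=0.
  G0 stuck-at-0: output Y1=0, Y2=0 ✗
  G0 stuck-at-1: output Y1=1, Y2=0 ✓
  G1 stuck-at-0: output Y1=0, Y2=0 ✗
  G1 stuck-at-1: output Y1=1, Y2=0 ✓
  G2 stuck-at-0: output Y1=0, Y2=0 ✗
  G2 stuck-at-1: output Y1=1, Y2=0 ✓
  G3 stuck-at-0: output Y1=0, Y2=0 ✗
  G3 stuck-at-1: output Y1=1, Y2=0 ✓
  G4 stuck-at-0: output Y1=0, Y2=0 ✗
  G4 stuck-at-1: output Y1=0, Y2=1 ✗
Consistent faults: {G0 stuck-at-1, G1 stuck-at-1, G2 stuck-at-1, G3 stuck-at-1} — 4 in all.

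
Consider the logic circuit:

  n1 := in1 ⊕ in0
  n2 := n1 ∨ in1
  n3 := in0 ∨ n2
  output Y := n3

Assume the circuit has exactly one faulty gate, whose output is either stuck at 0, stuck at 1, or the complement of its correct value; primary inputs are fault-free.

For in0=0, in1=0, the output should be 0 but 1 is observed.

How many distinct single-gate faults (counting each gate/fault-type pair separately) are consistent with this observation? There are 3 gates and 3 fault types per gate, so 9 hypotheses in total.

Fault-free: n1=0, n2=0, n3=0 → 0. Observed 1.
  n1 stuck-at-0: output 0 ✗
  n1 stuck-at-1: output 1 ✓
  n1 inverted output: output 1 ✓
  n2 stuck-at-0: output 0 ✗
  n2 stuck-at-1: output 1 ✓
  n2 inverted output: output 1 ✓
  n3 stuck-at-0: output 0 ✗
  n3 stuck-at-1: output 1 ✓
  n3 inverted output: output 1 ✓
Consistent faults: {n1 stuck-at-1, n1 inverted output, n2 stuck-at-1, n2 inverted output, n3 stuck-at-1, n3 inverted output} — 6 in all.

6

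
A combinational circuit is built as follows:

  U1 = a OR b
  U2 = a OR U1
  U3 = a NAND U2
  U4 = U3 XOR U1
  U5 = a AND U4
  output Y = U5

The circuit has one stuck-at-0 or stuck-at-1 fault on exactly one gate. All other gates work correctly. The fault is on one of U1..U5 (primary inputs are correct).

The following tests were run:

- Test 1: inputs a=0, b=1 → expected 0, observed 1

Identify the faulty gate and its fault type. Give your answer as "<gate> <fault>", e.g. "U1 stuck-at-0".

Fault-free values for test 1 (a=0, b=1): U1=1, U2=1, U3=1, U4=0, U5=0, giving Y=0. Observed 1.
Test 1: faults giving observed 1 are {U5 stuck-at-1}.
Only U5 stuck-at-1 is consistent with every test.

U5 stuck-at-1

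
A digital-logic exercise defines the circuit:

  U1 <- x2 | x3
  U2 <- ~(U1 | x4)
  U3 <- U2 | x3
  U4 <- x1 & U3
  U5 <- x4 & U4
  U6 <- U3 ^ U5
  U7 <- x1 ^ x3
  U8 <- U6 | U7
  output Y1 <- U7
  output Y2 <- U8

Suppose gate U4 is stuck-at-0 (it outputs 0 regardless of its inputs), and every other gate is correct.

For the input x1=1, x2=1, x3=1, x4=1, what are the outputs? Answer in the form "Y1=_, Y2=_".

Y1=0, Y2=1

Propagate with U4 forced: U1=1, U2=0, U3=1, U4=0 [stuck-at-0], U5=0, U6=1, U7=0, U8=1.
So the outputs are Y1=0, Y2=1. (Without the fault they would be Y1=0, Y2=0.)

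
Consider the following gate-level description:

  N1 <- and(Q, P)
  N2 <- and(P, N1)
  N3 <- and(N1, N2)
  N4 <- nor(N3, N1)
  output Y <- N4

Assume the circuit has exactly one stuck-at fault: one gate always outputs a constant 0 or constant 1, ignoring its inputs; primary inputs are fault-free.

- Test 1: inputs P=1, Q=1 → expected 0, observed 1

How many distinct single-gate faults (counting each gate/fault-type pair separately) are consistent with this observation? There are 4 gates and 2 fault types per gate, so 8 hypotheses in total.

Fault-free: N1=1, N2=1, N3=1, N4=0 → 0. Observed 1.
  N1 stuck-at-0: output 1 ✓
  N1 stuck-at-1: output 0 ✗
  N2 stuck-at-0: output 0 ✗
  N2 stuck-at-1: output 0 ✗
  N3 stuck-at-0: output 0 ✗
  N3 stuck-at-1: output 0 ✗
  N4 stuck-at-0: output 0 ✗
  N4 stuck-at-1: output 1 ✓
Consistent faults: {N1 stuck-at-0, N4 stuck-at-1} — 2 in all.

2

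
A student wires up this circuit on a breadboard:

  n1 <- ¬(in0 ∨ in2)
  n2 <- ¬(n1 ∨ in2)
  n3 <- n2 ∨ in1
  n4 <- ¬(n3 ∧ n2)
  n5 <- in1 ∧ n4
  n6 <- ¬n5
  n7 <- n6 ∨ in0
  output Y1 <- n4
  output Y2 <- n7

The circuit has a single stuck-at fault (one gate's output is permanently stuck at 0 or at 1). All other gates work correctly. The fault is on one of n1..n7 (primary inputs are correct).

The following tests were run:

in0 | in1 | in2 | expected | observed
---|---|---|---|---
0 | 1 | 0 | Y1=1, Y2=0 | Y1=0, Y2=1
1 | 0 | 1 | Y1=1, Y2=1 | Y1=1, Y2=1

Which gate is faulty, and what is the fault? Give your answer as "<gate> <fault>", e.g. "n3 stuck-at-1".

n1 stuck-at-0

Fault-free values for test 1 (in0=0, in1=1, in2=0): n1=1, n2=0, n3=1, n4=1, n5=1, n6=0, n7=0, giving Y1=1, Y2=0. Observed Y1=0, Y2=1.
Test 1: faults giving observed Y1=0, Y2=1 are {n1 stuck-at-0, n2 stuck-at-1, n4 stuck-at-0}.
Test 2 (in0=1, in1=0, in2=1): fault-free n1=0, n2=0, n3=0, n4=1, n5=0, n6=1, n7=1 → Y1=1, Y2=1; observed Y1=1, Y2=1. Eliminates n2 stuck-at-1, n4 stuck-at-0.
Only n1 stuck-at-0 is consistent with every test.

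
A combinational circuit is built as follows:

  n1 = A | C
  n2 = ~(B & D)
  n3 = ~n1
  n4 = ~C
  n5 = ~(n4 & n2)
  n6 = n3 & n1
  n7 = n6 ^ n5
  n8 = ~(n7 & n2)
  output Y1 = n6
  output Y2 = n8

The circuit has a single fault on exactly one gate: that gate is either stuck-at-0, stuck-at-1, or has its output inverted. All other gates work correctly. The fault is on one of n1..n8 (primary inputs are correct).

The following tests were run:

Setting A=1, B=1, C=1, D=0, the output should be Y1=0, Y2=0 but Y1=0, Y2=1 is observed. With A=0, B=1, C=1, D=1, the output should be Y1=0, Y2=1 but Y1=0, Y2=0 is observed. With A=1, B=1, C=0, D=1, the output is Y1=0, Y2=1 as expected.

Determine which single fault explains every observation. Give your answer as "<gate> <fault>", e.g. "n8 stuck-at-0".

n2 inverted output

Fault-free values for test 1 (A=1, B=1, C=1, D=0): n1=1, n2=1, n3=0, n4=0, n5=1, n6=0, n7=1, n8=0, giving Y1=0, Y2=0. Observed Y1=0, Y2=1.
Test 1: faults giving observed Y1=0, Y2=1 are {n2 stuck-at-0, n2 inverted output, n4 stuck-at-1, n4 inverted output, n5 stuck-at-0, n5 inverted output, n7 stuck-at-0, n7 inverted output, n8 stuck-at-1, n8 inverted output}.
Test 2 (A=0, B=1, C=1, D=1): fault-free n1=1, n2=0, n3=0, n4=0, n5=1, n6=0, n7=1, n8=1 → Y1=0, Y2=1; observed Y1=0, Y2=0. Eliminates n2 stuck-at-0, n4 stuck-at-1, n4 inverted output, n5 stuck-at-0, n5 inverted output, n7 stuck-at-0, n7 inverted output, n8 stuck-at-1.
Test 3 (A=1, B=1, C=0, D=1): fault-free n1=1, n2=0, n3=0, n4=1, n5=1, n6=0, n7=1, n8=1 → Y1=0, Y2=1; observed Y1=0, Y2=1. Eliminates n8 inverted output.
Only n2 inverted output is consistent with every test.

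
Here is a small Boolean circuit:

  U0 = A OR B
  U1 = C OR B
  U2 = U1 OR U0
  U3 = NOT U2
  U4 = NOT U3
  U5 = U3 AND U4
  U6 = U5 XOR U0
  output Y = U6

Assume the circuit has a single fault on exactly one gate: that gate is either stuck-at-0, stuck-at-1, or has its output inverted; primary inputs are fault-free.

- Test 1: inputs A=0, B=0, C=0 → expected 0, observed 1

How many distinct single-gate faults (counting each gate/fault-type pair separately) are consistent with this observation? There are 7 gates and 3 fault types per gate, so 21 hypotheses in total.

8

Fault-free: U0=0, U1=0, U2=0, U3=1, U4=0, U5=0, U6=0 → 0. Observed 1.
  U0: stuck-at-1, inverted output ✓; others ✗
  U1: none of the 3 fault types match ✗
  U2: none of the 3 fault types match ✗
  U3: none of the 3 fault types match ✗
  U4: stuck-at-1, inverted output ✓; others ✗
  U5: stuck-at-1, inverted output ✓; others ✗
  U6: stuck-at-1, inverted output ✓; others ✗
Consistent faults: {U0 stuck-at-1, U0 inverted output, U4 stuck-at-1, U4 inverted output, U5 stuck-at-1, U5 inverted output, U6 stuck-at-1, U6 inverted output} — 8 in all.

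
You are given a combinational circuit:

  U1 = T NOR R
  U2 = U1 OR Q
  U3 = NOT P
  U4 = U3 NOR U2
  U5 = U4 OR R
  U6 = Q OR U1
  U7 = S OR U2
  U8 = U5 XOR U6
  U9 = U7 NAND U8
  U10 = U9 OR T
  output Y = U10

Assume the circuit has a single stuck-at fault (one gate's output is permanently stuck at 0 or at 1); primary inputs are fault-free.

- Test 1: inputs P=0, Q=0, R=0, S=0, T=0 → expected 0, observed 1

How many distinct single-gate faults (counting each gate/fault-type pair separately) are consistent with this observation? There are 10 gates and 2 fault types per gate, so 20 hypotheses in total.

Fault-free: U1=1, U2=1, U3=1, U4=0, U5=0, U6=1, U7=1, U8=1, U9=0, U10=0 → 0. Observed 1.
  U1: stuck-at-0 ✓; others ✗
  U2: stuck-at-0 ✓; others ✗
  U3: none of the 2 fault types match ✗
  U4: stuck-at-1 ✓; others ✗
  U5: stuck-at-1 ✓; others ✗
  U6: stuck-at-0 ✓; others ✗
  U7: stuck-at-0 ✓; others ✗
  U8: stuck-at-0 ✓; others ✗
  U9: stuck-at-1 ✓; others ✗
  U10: stuck-at-1 ✓; others ✗
Consistent faults: {U1 stuck-at-0, U2 stuck-at-0, U4 stuck-at-1, U5 stuck-at-1, U6 stuck-at-0, U7 stuck-at-0, U8 stuck-at-0, U9 stuck-at-1, U10 stuck-at-1} — 9 in all.

9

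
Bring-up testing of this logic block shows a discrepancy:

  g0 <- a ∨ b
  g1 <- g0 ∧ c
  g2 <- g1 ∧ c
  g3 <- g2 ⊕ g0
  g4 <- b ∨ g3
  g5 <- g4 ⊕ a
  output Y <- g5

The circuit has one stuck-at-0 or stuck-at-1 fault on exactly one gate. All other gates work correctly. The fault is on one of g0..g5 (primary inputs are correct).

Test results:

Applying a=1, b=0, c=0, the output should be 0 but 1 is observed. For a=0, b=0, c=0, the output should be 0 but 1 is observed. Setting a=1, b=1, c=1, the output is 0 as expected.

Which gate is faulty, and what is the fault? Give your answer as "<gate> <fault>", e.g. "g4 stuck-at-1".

g2 stuck-at-1

Fault-free values for test 1 (a=1, b=0, c=0): g0=1, g1=0, g2=0, g3=1, g4=1, g5=0, giving Y=0. Observed 1.
Test 1: faults giving observed 1 are {g0 stuck-at-0, g2 stuck-at-1, g3 stuck-at-0, g4 stuck-at-0, g5 stuck-at-1}.
Test 2 (a=0, b=0, c=0): fault-free g0=0, g1=0, g2=0, g3=0, g4=0, g5=0 → 0; observed 1. Eliminates g0 stuck-at-0, g3 stuck-at-0, g4 stuck-at-0.
Test 3 (a=1, b=1, c=1): fault-free g0=1, g1=1, g2=1, g3=0, g4=1, g5=0 → 0; observed 0. Eliminates g5 stuck-at-1.
Only g2 stuck-at-1 is consistent with every test.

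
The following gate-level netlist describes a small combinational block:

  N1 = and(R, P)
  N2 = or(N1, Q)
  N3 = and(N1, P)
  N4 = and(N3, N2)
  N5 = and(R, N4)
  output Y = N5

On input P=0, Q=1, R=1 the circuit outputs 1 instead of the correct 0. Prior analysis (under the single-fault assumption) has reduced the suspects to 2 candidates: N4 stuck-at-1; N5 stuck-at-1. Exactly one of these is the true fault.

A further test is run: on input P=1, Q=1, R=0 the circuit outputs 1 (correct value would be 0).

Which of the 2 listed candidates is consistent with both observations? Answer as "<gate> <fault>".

N5 stuck-at-1

Evaluate each candidate on input P=1, Q=1, R=0:
  N4 stuck-at-1: N1=0, N2=1, N3=0, N4=1 [stuck-at-1], N5=0 → 0 — eliminated
  N5 stuck-at-1: N1=0, N2=1, N3=0, N4=0, N5=1 [stuck-at-1] → 1 — matches
Only N5 stuck-at-1 reproduces the observed 1.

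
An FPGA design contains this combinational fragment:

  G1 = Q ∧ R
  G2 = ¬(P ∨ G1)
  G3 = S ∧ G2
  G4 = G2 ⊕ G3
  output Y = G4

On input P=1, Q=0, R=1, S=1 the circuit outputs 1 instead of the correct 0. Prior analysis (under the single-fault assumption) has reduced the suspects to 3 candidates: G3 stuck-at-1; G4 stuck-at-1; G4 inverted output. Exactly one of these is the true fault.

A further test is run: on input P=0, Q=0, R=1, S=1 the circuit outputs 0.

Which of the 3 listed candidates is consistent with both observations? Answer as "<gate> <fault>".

Evaluate each candidate on input P=0, Q=0, R=1, S=1:
  G3 stuck-at-1: G1=0, G2=1, G3=1 [stuck-at-1], G4=0 → 0 — matches
  G4 stuck-at-1: G1=0, G2=1, G3=1, G4=1 [stuck-at-1] → 1 — eliminated
  G4 inverted output: G1=0, G2=1, G3=1, G4=1 [inverted output] → 1 — eliminated
Only G3 stuck-at-1 reproduces the observed 0.

G3 stuck-at-1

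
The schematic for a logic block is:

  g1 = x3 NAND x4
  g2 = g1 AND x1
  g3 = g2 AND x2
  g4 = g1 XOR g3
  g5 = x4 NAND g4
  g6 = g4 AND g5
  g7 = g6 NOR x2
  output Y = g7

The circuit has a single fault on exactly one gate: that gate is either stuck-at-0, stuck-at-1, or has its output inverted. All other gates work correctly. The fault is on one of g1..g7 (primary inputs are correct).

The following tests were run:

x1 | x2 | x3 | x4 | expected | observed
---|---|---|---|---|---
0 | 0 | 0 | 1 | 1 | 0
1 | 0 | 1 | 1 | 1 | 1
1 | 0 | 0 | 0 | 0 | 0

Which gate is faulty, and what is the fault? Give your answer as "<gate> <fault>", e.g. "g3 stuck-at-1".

g5 stuck-at-1

Fault-free values for test 1 (x1=0, x2=0, x3=0, x4=1): g1=1, g2=0, g3=0, g4=1, g5=0, g6=0, g7=1, giving Y=1. Observed 0.
Test 1: faults giving observed 0 are {g5 stuck-at-1, g5 inverted output, g6 stuck-at-1, g6 inverted output, g7 stuck-at-0, g7 inverted output}.
Test 2 (x1=1, x2=0, x3=1, x4=1): fault-free g1=0, g2=0, g3=0, g4=0, g5=1, g6=0, g7=1 → 1; observed 1. Eliminates g6 stuck-at-1, g6 inverted output, g7 stuck-at-0, g7 inverted output.
Test 3 (x1=1, x2=0, x3=0, x4=0): fault-free g1=1, g2=1, g3=0, g4=1, g5=1, g6=1, g7=0 → 0; observed 0. Eliminates g5 inverted output.
Only g5 stuck-at-1 is consistent with every test.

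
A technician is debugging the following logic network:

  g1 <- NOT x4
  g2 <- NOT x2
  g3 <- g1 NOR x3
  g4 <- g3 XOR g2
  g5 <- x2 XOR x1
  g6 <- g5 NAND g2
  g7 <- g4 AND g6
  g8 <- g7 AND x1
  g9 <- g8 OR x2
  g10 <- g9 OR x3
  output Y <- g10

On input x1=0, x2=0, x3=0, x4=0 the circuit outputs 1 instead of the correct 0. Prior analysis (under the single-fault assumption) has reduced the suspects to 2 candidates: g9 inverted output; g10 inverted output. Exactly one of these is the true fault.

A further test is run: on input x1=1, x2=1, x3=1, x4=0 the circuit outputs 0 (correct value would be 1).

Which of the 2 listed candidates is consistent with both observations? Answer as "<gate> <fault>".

g10 inverted output

Evaluate each candidate on input x1=1, x2=1, x3=1, x4=0:
  g9 inverted output: g1=1, g2=0, g3=0, g4=0, g5=0, g6=1, g7=0, g8=0, g9=0 [inverted output], g10=1 → 1 — eliminated
  g10 inverted output: g1=1, g2=0, g3=0, g4=0, g5=0, g6=1, g7=0, g8=0, g9=1, g10=0 [inverted output] → 0 — matches
Only g10 inverted output reproduces the observed 0.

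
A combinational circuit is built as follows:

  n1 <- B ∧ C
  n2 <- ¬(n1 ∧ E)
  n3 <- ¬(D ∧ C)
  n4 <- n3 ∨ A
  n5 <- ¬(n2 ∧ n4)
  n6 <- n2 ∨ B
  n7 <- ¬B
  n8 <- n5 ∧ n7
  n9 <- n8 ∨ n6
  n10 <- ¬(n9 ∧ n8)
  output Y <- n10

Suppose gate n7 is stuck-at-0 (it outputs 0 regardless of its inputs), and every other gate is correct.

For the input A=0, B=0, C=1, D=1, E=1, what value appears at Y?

1

Propagate with n7 forced: n1=0, n2=1, n3=0, n4=0, n5=1, n6=1, n7=0 [stuck-at-0], n8=0, n9=1, n10=1.
So Y = 1. (Without the fault it would be 0.)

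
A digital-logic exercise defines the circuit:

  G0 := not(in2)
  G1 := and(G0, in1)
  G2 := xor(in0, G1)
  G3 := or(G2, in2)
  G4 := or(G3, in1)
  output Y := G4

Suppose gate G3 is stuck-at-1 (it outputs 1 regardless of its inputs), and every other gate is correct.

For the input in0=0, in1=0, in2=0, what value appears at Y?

1

Propagate with G3 forced: G0=1, G1=0, G2=0, G3=1 [stuck-at-1], G4=1.
So Y = 1. (Without the fault it would be 0.)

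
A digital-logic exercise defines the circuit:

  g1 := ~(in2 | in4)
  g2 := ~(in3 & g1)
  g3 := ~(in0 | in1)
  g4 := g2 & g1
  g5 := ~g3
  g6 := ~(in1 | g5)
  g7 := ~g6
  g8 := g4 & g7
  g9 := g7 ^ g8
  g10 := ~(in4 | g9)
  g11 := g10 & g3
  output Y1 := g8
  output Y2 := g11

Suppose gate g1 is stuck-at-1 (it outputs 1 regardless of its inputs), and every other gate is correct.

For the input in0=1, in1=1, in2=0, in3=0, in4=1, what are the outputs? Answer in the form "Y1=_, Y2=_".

Y1=1, Y2=0

Propagate with g1 forced: g1=1 [stuck-at-1], g2=1, g3=0, g4=1, g5=1, g6=0, g7=1, g8=1, g9=0, g10=0, g11=0.
So the outputs are Y1=1, Y2=0. (Without the fault they would be Y1=0, Y2=0.)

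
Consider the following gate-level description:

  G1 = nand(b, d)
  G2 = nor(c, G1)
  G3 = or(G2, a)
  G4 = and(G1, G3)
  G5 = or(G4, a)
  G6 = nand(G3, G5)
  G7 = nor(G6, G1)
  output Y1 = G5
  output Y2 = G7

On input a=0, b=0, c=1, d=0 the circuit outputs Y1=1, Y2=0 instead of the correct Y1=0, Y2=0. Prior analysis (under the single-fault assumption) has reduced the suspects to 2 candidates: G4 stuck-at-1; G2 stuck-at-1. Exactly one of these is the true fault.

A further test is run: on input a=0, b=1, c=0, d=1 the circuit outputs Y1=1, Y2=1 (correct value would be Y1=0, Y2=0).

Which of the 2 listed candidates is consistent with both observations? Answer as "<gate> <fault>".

G4 stuck-at-1

Evaluate each candidate on input a=0, b=1, c=0, d=1:
  G4 stuck-at-1: G1=0, G2=1, G3=1, G4=1 [stuck-at-1], G5=1, G6=0, G7=1 → Y1=1, Y2=1 — matches
  G2 stuck-at-1: G1=0, G2=1 [stuck-at-1], G3=1, G4=0, G5=0, G6=1, G7=0 → Y1=0, Y2=0 — eliminated
Only G4 stuck-at-1 reproduces the observed Y1=1, Y2=1.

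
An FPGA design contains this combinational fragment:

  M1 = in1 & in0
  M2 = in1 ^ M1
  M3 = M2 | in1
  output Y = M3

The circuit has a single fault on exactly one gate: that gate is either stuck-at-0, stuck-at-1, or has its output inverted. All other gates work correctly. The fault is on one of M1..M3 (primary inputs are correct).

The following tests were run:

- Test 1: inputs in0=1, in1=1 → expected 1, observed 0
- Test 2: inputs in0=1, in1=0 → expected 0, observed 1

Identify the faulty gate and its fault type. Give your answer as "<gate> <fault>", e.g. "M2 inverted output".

M3 inverted output

Fault-free values for test 1 (in0=1, in1=1): M1=1, M2=0, M3=1, giving Y=1. Observed 0.
Test 1: faults giving observed 0 are {M3 stuck-at-0, M3 inverted output}.
Test 2 (in0=1, in1=0): fault-free M1=0, M2=0, M3=0 → 0; observed 1. Eliminates M3 stuck-at-0.
Only M3 inverted output is consistent with every test.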